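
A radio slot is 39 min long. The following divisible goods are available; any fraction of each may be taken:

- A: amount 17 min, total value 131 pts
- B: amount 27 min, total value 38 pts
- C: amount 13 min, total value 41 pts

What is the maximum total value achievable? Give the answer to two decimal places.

Take in order of value per unit:
- A (131/17 per unit): all 17 → value 131, running total 131.00
- C (41/13 per unit): all 13 → value 41, running total 172.00
- B (38/27 per unit): 9 of 27 → value 9×38/27 = 12.6667, running total 184.67
Total 184.67.

184.67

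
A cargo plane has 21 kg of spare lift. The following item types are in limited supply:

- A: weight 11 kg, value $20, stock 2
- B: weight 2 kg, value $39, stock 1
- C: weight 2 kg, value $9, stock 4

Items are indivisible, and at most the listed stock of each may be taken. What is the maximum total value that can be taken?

Top feasible selections:
- 1×A + 1×B + 4×C: weight 21, value 95
- 1×A + 1×B + 3×C: weight 19, value 86
Best: $95.

$95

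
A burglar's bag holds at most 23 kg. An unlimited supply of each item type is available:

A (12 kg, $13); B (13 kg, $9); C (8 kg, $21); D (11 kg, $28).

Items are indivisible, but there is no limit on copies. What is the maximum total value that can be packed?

$56

Best value-per-unit is C at 21/8; filling with it alone gives 2×21 = 42.
Optimal mix: 2×D → weight 22, value 56.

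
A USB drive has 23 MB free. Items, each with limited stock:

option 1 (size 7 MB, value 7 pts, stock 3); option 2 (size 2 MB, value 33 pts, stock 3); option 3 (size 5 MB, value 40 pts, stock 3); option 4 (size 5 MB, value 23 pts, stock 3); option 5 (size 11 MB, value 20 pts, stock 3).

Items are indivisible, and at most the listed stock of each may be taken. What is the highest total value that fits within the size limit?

219 pts

Top feasible selections:
- 3×option 2 + 3×option 3: size 21, value 219
- 3×option 2 + 2×option 3 + 1×option 4: size 21, value 202
- 2×option 2 + 3×option 3: size 19, value 186
- 1×option 1 + 3×option 2 + 2×option 3: size 23, value 186
Best: 219 pts.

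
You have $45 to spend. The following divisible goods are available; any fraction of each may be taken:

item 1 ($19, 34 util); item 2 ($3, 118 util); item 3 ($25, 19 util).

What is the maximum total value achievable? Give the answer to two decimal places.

Take in order of value per unit:
- item 2 (118/3 per unit): all 3 → value 118, running total 118.00
- item 1 (34/19 per unit): all 19 → value 34, running total 152.00
- item 3 (19/25 per unit): 23 of 25 → value 23×19/25 = 17.4800, running total 169.48
Total 169.48.

169.48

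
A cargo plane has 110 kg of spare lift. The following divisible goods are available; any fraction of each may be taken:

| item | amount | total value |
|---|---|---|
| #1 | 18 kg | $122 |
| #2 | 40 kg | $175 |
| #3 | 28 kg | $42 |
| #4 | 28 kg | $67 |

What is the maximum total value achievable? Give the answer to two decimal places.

Take in order of value per unit:
- #1 (122/18 per unit): all 18 → value 122, running total 122.00
- #2 (175/40 per unit): all 40 → value 175, running total 297.00
- #4 (67/28 per unit): all 28 → value 67, running total 364.00
- #3 (42/28 per unit): 24 of 28 → value 24×42/28 = 36.0000, running total 400.00
Total 400.00.

400.00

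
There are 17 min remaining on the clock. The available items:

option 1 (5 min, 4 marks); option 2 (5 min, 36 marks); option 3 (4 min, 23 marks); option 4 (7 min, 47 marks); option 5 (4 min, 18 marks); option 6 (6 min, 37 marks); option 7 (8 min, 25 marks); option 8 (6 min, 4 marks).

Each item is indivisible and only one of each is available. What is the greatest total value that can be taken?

Check high-value combinations within 17 min:
- option 3+option 4+option 6: time 4+7+6=17, value 23+47+37=107
- option 2+option 3+option 4: time 5+4+7=16, value 36+23+47=106
- option 4+option 5+option 6: time 7+4+6=17, value 47+18+37=102
Best: 107 marks.

107 marks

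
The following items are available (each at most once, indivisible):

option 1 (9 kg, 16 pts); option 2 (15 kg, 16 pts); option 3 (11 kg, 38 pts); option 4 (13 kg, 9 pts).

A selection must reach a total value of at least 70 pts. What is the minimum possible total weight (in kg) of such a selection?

35

Subsets with value ≥ 70, sorted by total weight:
- option 1+option 2+option 3: weight 35, value 70
- option 1+option 2+option 3+option 4: weight 48, value 79
Minimum weight: 35 kg.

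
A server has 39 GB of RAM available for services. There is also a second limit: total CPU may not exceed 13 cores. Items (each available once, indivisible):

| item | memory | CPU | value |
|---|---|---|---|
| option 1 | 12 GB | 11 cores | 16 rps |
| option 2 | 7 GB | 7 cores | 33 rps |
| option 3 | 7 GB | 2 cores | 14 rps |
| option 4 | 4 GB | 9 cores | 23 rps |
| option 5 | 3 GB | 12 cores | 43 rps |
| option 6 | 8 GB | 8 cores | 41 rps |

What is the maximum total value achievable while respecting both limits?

Feasible sets respecting both limits:
- option 3+option 6: memory 15, CPU 10, value 55
- option 2+option 3: memory 14, CPU 9, value 47
- option 5: memory 3, CPU 12, value 43
- option 6: memory 8, CPU 8, value 41
Best: 55 rps.

55 rps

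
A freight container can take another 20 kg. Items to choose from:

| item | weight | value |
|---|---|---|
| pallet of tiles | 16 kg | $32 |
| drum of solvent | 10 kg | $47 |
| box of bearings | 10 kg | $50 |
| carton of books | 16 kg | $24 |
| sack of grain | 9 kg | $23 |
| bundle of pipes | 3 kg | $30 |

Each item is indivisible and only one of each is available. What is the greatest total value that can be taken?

$97

Check high-value combinations within 20 kg:
- drum of solvent+box of bearings: weight 10+10=20, value 47+50=97
- box of bearings+bundle of pipes: weight 10+3=13, value 50+30=80
- drum of solvent+bundle of pipes: weight 10+3=13, value 47+30=77
- box of bearings+sack of grain: weight 10+9=19, value 50+23=73
- drum of solvent+sack of grain: weight 10+9=19, value 47+23=70
Best: $97.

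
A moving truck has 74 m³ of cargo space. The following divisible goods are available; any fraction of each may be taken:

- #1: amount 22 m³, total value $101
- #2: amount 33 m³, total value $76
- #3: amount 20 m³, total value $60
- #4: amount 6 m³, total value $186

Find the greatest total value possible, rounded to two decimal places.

406.88

Take in order of value per unit:
- #4 (186/6 per unit): all 6 → value 186, running total 186.00
- #1 (101/22 per unit): all 22 → value 101, running total 287.00
- #3 (60/20 per unit): all 20 → value 60, running total 347.00
- #2 (76/33 per unit): 26 of 33 → value 26×76/33 = 59.8788, running total 406.88
Total 406.88.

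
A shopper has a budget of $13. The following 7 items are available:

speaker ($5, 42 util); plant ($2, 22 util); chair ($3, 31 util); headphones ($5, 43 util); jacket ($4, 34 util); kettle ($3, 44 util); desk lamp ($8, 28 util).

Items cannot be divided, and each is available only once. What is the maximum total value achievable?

140 util

Check high-value combinations within $13:
- plant+chair+headphones+kettle: cost 2+3+5+3=13, value 22+31+43+44=140
- speaker+plant+chair+kettle: cost 5+2+3+3=13, value 42+22+31+44=139
- plant+chair+jacket+kettle: cost 2+3+4+3=12, value 22+31+34+44=131
- speaker+headphones+kettle: cost 5+5+3=13, value 42+43+44=129
- headphones+jacket+kettle: cost 5+4+3=12, value 43+34+44=121
Best: 140 util.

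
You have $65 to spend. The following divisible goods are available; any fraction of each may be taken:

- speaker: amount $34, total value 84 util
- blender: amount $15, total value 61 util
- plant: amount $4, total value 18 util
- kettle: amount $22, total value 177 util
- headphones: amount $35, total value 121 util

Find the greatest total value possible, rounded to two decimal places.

338.97

Take in order of value per unit:
- kettle (177/22 per unit): all 22 → value 177, running total 177.00
- plant (18/4 per unit): all 4 → value 18, running total 195.00
- blender (61/15 per unit): all 15 → value 61, running total 256.00
- headphones (121/35 per unit): 24 of 35 → value 24×121/35 = 82.9714, running total 338.97
Total 338.97.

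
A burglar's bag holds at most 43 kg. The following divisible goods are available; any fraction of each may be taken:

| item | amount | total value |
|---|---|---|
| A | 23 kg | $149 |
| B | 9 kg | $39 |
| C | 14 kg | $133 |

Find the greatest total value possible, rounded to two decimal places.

Take in order of value per unit:
- C (133/14 per unit): all 14 → value 133, running total 133.00
- A (149/23 per unit): all 23 → value 149, running total 282.00
- B (39/9 per unit): 6 of 9 → value 6×39/9 = 26.0000, running total 308.00
Total 308.00.

308.00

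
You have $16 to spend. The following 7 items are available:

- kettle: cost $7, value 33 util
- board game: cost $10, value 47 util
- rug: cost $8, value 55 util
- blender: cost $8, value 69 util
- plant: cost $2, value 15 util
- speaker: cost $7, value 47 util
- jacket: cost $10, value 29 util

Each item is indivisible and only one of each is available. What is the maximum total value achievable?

This is a 0/1 knapsack; check combinations near the capacity.
- rug+blender: cost 8+8=16, value 55+69=124
- blender+speaker: cost 8+7=15, value 69+47=116
- kettle+blender: cost 7+8=15, value 33+69=102
Best: 124 util.

124 util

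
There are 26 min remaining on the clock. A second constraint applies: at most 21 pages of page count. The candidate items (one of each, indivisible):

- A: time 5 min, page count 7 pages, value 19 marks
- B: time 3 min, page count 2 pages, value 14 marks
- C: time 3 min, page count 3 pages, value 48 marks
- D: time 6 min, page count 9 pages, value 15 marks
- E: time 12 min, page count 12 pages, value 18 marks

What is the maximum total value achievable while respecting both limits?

Feasible sets respecting both limits:
- A+B+C+D: time 17, page count 21, value 96
- A+C+D: time 14, page count 19, value 82
- A+B+C: time 11, page count 12, value 81
- B+C+E: time 18, page count 17, value 80
Best: 96 marks.

96 marks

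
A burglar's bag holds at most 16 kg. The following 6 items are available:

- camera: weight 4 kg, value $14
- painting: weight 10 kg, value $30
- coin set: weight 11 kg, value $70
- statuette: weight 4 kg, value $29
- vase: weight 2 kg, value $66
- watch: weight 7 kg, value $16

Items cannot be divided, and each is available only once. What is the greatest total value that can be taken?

$136

This is a 0/1 knapsack; check combinations near the capacity.
- coin set+vase: weight 11+2=13, value 70+66=136
- painting+statuette+vase: weight 10+4+2=16, value 30+29+66=125
- statuette+vase+watch: weight 4+2+7=13, value 29+66+16=111
- camera+painting+vase: weight 4+10+2=16, value 14+30+66=110
Best: $136.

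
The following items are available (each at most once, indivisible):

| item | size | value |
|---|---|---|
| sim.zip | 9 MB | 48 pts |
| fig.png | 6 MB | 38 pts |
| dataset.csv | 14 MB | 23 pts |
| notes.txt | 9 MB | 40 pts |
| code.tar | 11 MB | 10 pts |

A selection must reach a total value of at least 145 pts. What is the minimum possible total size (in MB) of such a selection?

38

Subsets with value ≥ 145, sorted by total size:
- sim.zip+fig.png+dataset.csv+notes.txt: size 38, value 149
- sim.zip+fig.png+dataset.csv+notes.txt+code.tar: size 49, value 159
Minimum size: 38 MB.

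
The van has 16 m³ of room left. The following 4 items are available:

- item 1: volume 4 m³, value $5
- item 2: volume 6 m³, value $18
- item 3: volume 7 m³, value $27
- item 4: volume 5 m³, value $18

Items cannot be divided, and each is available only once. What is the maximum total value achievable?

This is a 0/1 knapsack; check combinations near the capacity.
- item 1+item 3+item 4: volume 4+7+5=16, value 5+27+18=50
- item 3+item 4: volume 7+5=12, value 27+18=45
- item 2+item 3: volume 6+7=13, value 18+27=45
- item 1+item 2+item 4: volume 4+6+5=15, value 5+18+18=41
Best: $50.

$50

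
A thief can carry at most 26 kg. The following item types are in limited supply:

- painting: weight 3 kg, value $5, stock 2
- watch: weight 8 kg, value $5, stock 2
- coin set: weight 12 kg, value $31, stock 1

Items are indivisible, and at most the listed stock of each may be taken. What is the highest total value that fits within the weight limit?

Top feasible selections:
- 2×painting + 1×watch + 1×coin set: weight 26, value 46
- 2×painting + 1×coin set: weight 18, value 41
- 1×painting + 1×watch + 1×coin set: weight 23, value 41
Best: $46.

$46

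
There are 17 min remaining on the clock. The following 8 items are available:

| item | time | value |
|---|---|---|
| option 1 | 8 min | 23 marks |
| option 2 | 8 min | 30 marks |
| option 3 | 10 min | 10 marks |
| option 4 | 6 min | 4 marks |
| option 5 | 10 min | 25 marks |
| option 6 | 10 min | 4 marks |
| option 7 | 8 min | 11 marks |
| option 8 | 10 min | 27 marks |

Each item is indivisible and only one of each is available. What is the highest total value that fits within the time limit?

Check high-value combinations within 17 min:
- option 1+option 2: time 8+8=16, value 23+30=53
- option 2+option 7: time 8+8=16, value 30+11=41
- option 2+option 4: time 8+6=14, value 30+4=34
- option 1+option 7: time 8+8=16, value 23+11=34
- option 4+option 8: time 6+10=16, value 4+27=31
Best: 53 marks.

53 marks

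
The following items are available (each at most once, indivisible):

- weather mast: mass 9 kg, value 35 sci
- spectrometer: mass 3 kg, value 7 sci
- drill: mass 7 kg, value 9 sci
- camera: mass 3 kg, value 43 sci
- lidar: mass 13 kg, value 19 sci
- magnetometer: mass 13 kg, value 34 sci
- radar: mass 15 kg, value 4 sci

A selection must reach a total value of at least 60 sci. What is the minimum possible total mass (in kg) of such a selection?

12

Subsets with value ≥ 60, sorted by total mass:
- weather mast+camera: mass 12, value 78
- weather mast+spectrometer+camera: mass 15, value 85
- camera+magnetometer: mass 16, value 77
- camera+lidar: mass 16, value 62
Minimum mass: 12 kg.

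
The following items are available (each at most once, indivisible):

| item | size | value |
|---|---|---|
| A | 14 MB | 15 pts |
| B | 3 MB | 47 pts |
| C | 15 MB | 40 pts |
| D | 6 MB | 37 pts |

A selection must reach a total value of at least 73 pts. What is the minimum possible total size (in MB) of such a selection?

Subsets with value ≥ 73, sorted by total size:
- B+D: size 9, value 84
- B+C: size 18, value 87
- C+D: size 21, value 77
- A+B+D: size 23, value 99
Minimum size: 9 MB.

9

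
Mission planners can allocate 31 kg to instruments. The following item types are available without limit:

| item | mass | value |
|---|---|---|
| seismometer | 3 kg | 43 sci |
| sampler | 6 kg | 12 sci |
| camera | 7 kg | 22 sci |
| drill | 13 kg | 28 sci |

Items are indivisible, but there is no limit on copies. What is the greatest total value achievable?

Best value-per-unit is seismometer at 43/3, and filling with it alone uses mass 10×3=30. No mix of the others beats 10×43 = 430.

430 sci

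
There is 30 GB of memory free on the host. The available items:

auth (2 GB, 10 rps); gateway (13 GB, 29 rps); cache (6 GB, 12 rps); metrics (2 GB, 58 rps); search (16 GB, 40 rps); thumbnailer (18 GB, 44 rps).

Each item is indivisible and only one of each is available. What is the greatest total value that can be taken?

Check high-value combinations within 30 GB:
- auth+cache+metrics+thumbnailer: memory 2+6+2+18=28, value 10+12+58+44=124
- auth+cache+metrics+search: memory 2+6+2+16=26, value 10+12+58+40=120
- cache+metrics+thumbnailer: memory 6+2+18=26, value 12+58+44=114
- auth+metrics+thumbnailer: memory 2+2+18=22, value 10+58+44=112
Best: 124 rps.

124 rps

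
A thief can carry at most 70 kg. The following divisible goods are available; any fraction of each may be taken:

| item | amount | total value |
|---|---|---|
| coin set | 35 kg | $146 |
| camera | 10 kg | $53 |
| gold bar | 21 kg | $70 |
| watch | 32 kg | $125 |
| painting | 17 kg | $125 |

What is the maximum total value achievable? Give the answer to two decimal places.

Take in order of value per unit:
- painting (125/17 per unit): all 17 → value 125, running total 125.00
- camera (53/10 per unit): all 10 → value 53, running total 178.00
- coin set (146/35 per unit): all 35 → value 146, running total 324.00
- watch (125/32 per unit): 8 of 32 → value 8×125/32 = 31.2500, running total 355.25
Total 355.25.

355.25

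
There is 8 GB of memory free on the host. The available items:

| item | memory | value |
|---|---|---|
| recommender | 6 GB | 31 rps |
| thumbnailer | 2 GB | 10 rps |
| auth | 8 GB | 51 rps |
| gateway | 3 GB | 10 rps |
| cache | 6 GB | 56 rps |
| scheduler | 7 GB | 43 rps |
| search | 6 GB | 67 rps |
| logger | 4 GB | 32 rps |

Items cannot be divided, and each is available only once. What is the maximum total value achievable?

Check high-value combinations within 8 GB:
- thumbnailer+search: memory 2+6=8, value 10+67=77
- search: memory 6, value 67
- thumbnailer+cache: memory 2+6=8, value 10+56=66
- cache: memory 6, value 56
Best: 77 rps.

77 rps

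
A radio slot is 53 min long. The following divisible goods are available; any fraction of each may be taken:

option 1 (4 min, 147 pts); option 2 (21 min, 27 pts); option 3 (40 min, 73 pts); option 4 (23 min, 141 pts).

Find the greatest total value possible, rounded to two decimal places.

Take in order of value per unit:
- option 1 (147/4 per unit): all 4 → value 147, running total 147.00
- option 4 (141/23 per unit): all 23 → value 141, running total 288.00
- option 3 (73/40 per unit): 26 of 40 → value 26×73/40 = 47.4500, running total 335.45
Total 335.45.

335.45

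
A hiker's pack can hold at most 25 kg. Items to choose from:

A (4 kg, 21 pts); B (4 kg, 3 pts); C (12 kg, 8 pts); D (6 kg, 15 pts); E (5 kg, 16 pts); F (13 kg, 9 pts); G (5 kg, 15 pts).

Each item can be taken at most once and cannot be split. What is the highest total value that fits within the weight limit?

70 pts

Check high-value combinations within 25 kg:
- A+B+D+E+G: weight 4+4+6+5+5=24, value 21+3+15+16+15=70
- A+D+E+G: weight 4+6+5+5=20, value 21+15+16+15=67
- A+B+E+G: weight 4+4+5+5=18, value 21+3+16+15=55
- A+B+D+E: weight 4+4+6+5=19, value 21+3+15+16=55
- A+B+D+G: weight 4+4+6+5=19, value 21+3+15+15=54
Best: 70 pts.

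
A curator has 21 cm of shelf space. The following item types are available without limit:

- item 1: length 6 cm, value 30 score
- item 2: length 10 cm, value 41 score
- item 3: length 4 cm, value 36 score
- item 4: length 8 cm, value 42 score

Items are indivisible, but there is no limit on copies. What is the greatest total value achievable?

180 score

Best value-per-unit is item 3 at 36/4, and filling with it alone uses length 5×4=20. No mix of the others beats 5×36 = 180.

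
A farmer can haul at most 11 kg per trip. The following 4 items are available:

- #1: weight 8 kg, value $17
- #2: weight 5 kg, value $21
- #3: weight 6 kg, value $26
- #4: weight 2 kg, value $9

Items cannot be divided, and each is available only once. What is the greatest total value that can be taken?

This is a 0/1 knapsack; check combinations near the capacity.
- #2+#3: weight 5+6=11, value 21+26=47
- #3+#4: weight 6+2=8, value 26+9=35
- #2+#4: weight 5+2=7, value 21+9=30
Best: $47.

$47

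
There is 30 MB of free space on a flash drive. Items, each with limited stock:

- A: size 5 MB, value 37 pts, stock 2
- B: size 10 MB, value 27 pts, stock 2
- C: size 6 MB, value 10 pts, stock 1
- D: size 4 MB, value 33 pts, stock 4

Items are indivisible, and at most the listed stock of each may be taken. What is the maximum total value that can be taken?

Top feasible selections:
- 2×A + 4×D: size 26, value 206
- 2×A + 1×C + 3×D: size 28, value 183
- 1×A + 1×C + 4×D: size 27, value 179
Best: 206 pts.

206 pts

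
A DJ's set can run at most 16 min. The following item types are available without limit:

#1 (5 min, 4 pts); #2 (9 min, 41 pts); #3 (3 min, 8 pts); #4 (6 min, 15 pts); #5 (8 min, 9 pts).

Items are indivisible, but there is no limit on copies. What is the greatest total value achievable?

57 pts

Best value-per-unit is #2 at 41/9; filling with it alone gives 1×41 = 41.
Optimal mix: 1×#2 + 2×#3 → duration 15, value 57.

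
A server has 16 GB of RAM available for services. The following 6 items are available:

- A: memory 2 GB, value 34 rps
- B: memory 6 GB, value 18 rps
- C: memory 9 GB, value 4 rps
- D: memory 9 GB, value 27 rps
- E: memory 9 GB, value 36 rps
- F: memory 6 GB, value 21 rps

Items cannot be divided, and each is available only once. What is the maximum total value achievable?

Check high-value combinations within 16 GB:
- A+B+F: memory 2+6+6=14, value 34+18+21=73
- A+E: memory 2+9=11, value 34+36=70
- A+D: memory 2+9=11, value 34+27=61
Best: 73 rps.

73 rps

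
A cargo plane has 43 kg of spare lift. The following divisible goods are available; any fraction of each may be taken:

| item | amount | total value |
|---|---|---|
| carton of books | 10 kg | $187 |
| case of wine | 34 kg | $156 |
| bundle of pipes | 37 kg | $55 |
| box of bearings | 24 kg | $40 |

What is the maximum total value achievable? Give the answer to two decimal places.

Take in order of value per unit:
- carton of books (187/10 per unit): all 10 → value 187, running total 187.00
- case of wine (156/34 per unit): 33 of 34 → value 33×156/34 = 151.4118, running total 338.41
Total 338.41.

338.41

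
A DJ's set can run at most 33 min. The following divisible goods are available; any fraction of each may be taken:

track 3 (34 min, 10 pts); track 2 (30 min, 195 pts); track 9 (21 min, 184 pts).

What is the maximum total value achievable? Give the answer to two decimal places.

Take in order of value per unit:
- track 9 (184/21 per unit): all 21 → value 184, running total 184.00
- track 2 (195/30 per unit): 12 of 30 → value 12×195/30 = 78.0000, running total 262.00
Total 262.00.

262.00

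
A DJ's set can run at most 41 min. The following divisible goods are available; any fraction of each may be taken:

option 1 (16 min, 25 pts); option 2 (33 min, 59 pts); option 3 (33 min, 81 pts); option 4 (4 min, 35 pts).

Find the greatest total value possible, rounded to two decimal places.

Take in order of value per unit:
- option 4 (35/4 per unit): all 4 → value 35, running total 35.00
- option 3 (81/33 per unit): all 33 → value 81, running total 116.00
- option 2 (59/33 per unit): 4 of 33 → value 4×59/33 = 7.1515, running total 123.15
Total 123.15.

123.15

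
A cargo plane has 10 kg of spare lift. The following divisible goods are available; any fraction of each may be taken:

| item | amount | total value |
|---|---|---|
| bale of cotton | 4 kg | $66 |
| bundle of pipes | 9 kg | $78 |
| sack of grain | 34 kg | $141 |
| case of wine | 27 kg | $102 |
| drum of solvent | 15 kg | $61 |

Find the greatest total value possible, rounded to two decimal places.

118.00

Take in order of value per unit:
- bale of cotton (66/4 per unit): all 4 → value 66, running total 66.00
- bundle of pipes (78/9 per unit): 6 of 9 → value 6×78/9 = 52.0000, running total 118.00
Total 118.00.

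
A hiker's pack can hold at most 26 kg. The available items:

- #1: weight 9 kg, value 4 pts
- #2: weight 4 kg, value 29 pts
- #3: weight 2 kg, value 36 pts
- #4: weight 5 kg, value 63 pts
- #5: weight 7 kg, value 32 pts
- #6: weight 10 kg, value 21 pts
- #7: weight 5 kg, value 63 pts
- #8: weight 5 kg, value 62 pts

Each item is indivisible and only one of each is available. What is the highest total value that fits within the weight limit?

Check high-value combinations within 26 kg:
- #3+#4+#5+#7+#8: weight 2+5+7+5+5=24, value 36+63+32+63+62=256
- #2+#3+#4+#7+#8: weight 4+2+5+5+5=21, value 29+36+63+63+62=253
- #2+#4+#5+#7+#8: weight 4+5+7+5+5=26, value 29+63+32+63+62=249
- #1+#3+#4+#7+#8: weight 9+2+5+5+5=26, value 4+36+63+63+62=228
- #3+#4+#7+#8: weight 2+5+5+5=17, value 36+63+63+62=224
Best: 256 pts.

256 pts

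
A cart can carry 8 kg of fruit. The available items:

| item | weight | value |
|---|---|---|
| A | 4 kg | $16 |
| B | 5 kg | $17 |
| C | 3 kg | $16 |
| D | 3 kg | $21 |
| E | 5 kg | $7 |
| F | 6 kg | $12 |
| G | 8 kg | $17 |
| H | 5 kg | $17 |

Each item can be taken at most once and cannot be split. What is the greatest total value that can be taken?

Check high-value combinations within 8 kg:
- B+D: weight 5+3=8, value 17+21=38
- D+H: weight 3+5=8, value 21+17=38
- C+D: weight 3+3=6, value 16+21=37
- A+D: weight 4+3=7, value 16+21=37
Best: $38.

$38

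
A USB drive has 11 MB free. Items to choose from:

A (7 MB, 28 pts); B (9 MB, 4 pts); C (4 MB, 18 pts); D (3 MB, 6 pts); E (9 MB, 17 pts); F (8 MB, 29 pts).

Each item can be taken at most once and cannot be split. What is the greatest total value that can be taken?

46 pts

Check high-value combinations within 11 MB:
- A+C: size 7+4=11, value 28+18=46
- D+F: size 3+8=11, value 6+29=35
- A+D: size 7+3=10, value 28+6=34
- F: size 8, value 29
Best: 46 pts.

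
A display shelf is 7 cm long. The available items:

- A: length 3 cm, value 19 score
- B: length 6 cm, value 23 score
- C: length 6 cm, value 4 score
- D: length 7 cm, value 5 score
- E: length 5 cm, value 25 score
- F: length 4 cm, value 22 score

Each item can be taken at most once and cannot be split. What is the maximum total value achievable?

41 score

This is a 0/1 knapsack; check combinations near the capacity.
- A+F: length 3+4=7, value 19+22=41
- E: length 5, value 25
- B: length 6, value 23
Best: 41 score.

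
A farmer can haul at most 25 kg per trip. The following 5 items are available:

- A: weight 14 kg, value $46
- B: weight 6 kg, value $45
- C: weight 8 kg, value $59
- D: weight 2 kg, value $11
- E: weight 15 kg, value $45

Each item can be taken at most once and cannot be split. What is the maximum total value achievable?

Check high-value combinations within 25 kg:
- A+C+D: weight 14+8+2=24, value 46+59+11=116
- B+C+D: weight 6+8+2=16, value 45+59+11=115
- C+D+E: weight 8+2+15=25, value 59+11+45=115
Best: $116.

$116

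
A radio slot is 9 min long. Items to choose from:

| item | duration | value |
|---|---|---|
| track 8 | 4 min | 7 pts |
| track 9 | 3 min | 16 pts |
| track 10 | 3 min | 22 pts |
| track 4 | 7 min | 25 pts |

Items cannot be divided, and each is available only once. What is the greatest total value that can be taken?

Check high-value combinations within 9 min:
- track 9+track 10: duration 3+3=6, value 16+22=38
- track 8+track 10: duration 4+3=7, value 7+22=29
- track 4: duration 7, value 25
- track 8+track 9: duration 4+3=7, value 7+16=23
- track 10: duration 3, value 22
Best: 38 pts.

38 pts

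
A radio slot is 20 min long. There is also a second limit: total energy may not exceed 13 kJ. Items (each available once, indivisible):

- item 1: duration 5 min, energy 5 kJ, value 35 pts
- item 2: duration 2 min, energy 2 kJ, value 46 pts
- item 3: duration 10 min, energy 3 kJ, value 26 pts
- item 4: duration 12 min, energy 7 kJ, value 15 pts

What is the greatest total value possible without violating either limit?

Feasible sets respecting both limits:
- item 1+item 2+item 3: duration 17, energy 10, value 107
- item 1+item 2: duration 7, energy 7, value 81
- item 2+item 3: duration 12, energy 5, value 72
- item 1+item 3: duration 15, energy 8, value 61
Best: 107 pts.

107 pts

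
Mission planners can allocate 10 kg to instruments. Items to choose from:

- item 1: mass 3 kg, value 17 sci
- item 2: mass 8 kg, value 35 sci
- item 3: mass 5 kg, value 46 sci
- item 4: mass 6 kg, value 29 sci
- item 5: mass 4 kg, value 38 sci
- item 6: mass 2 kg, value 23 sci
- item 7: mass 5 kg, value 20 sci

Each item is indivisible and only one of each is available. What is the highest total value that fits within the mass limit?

Check high-value combinations within 10 kg:
- item 1+item 3+item 6: mass 3+5+2=10, value 17+46+23=86
- item 3+item 5: mass 5+4=9, value 46+38=84
- item 1+item 5+item 6: mass 3+4+2=9, value 17+38+23=78
Best: 86 sci.

86 sci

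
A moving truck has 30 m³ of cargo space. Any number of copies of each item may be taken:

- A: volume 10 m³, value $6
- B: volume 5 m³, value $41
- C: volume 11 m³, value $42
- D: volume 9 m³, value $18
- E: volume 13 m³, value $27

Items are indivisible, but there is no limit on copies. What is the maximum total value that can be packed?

$246

Best value-per-unit is B at 41/5, and filling with it alone uses volume 6×5=30. No mix of the others beats 6×41 = 246.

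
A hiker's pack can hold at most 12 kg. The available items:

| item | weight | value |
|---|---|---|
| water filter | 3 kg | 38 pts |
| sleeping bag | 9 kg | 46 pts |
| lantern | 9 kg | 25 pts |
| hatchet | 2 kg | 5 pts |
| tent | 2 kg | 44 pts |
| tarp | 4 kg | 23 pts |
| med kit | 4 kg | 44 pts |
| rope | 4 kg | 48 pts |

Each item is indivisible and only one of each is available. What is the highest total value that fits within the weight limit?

141 pts

Check high-value combinations within 12 kg:
- hatchet+tent+med kit+rope: weight 2+2+4+4=12, value 5+44+44+48=141
- tent+med kit+rope: weight 2+4+4=10, value 44+44+48=136
- water filter+hatchet+tent+rope: weight 3+2+2+4=11, value 38+5+44+48=135
Best: 141 pts.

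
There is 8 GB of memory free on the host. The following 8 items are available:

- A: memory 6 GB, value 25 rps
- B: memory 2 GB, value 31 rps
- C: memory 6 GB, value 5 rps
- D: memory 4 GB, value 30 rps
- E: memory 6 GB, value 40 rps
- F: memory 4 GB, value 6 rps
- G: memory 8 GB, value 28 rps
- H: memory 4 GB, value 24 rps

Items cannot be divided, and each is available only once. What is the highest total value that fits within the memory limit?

Check high-value combinations within 8 GB:
- B+E: memory 2+6=8, value 31+40=71
- B+D: memory 2+4=6, value 31+30=61
- A+B: memory 6+2=8, value 25+31=56
- B+H: memory 2+4=6, value 31+24=55
- D+H: memory 4+4=8, value 30+24=54
Best: 71 rps.

71 rps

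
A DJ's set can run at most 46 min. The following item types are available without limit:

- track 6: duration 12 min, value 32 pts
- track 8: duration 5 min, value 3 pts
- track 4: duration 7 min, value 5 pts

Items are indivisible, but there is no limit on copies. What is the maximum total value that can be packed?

102 pts

Best value-per-unit is track 6 at 32/12; filling with it alone gives 3×32 = 96.
Optimal mix: 3×track 6 + 2×track 8 → duration 46, value 102.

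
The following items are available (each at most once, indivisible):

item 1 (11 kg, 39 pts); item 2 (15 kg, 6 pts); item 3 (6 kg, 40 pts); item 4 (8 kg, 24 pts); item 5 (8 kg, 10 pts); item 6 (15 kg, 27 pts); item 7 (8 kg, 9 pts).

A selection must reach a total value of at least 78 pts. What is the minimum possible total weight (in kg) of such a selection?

Subsets with value ≥ 78, sorted by total weight:
- item 1+item 3: weight 17, value 79
- item 1+item 3+item 4: weight 25, value 103
Minimum weight: 17 kg.

17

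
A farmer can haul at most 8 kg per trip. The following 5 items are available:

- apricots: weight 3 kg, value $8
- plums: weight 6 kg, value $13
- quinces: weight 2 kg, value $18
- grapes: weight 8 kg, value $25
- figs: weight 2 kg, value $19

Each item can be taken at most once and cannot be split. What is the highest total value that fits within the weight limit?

This is a 0/1 knapsack; check combinations near the capacity.
- apricots+quinces+figs: weight 3+2+2=7, value 8+18+19=45
- quinces+figs: weight 2+2=4, value 18+19=37
- plums+figs: weight 6+2=8, value 13+19=32
- plums+quinces: weight 6+2=8, value 13+18=31
- apricots+figs: weight 3+2=5, value 8+19=27
Best: $45.

$45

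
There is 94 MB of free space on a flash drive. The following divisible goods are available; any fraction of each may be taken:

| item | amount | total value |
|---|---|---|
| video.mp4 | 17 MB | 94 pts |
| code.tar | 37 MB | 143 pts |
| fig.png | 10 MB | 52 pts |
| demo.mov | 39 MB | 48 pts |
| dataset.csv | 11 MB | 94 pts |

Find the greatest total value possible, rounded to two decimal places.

Take in order of value per unit:
- dataset.csv (94/11 per unit): all 11 → value 94, running total 94.00
- video.mp4 (94/17 per unit): all 17 → value 94, running total 188.00
- fig.png (52/10 per unit): all 10 → value 52, running total 240.00
- code.tar (143/37 per unit): all 37 → value 143, running total 383.00
- demo.mov (48/39 per unit): 19 of 39 → value 19×48/39 = 23.3846, running total 406.38
Total 406.38.

406.38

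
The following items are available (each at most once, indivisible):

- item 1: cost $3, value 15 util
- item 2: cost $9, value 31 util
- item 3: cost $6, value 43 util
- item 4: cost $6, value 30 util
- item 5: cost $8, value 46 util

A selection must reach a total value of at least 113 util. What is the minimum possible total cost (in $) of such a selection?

20

Subsets with value ≥ 113, sorted by total cost:
- item 3+item 4+item 5: cost 20, value 119
- item 1+item 3+item 4+item 5: cost 23, value 134
Minimum cost: 20 $.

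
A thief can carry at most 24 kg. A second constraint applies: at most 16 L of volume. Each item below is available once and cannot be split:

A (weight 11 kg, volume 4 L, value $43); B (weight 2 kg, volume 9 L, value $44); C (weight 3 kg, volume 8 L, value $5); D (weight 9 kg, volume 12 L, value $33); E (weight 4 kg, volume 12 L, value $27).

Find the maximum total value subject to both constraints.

$87

Feasible sets respecting both limits:
- A+B: weight 13, volume 13, value 87
- A+D: weight 20, volume 16, value 76
- A+E: weight 15, volume 16, value 70
Best: $87.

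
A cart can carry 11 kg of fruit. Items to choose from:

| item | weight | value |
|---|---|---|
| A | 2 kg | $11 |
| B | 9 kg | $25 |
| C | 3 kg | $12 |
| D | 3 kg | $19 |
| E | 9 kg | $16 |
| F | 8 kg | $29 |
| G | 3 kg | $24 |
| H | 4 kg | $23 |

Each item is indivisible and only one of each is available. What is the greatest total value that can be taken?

This is a 0/1 knapsack; check combinations near the capacity.
- D+G+H: weight 3+3+4=10, value 19+24+23=66
- A+C+D+G: weight 2+3+3+3=11, value 11+12+19+24=66
- C+G+H: weight 3+3+4=10, value 12+24+23=59
- A+G+H: weight 2+3+4=9, value 11+24+23=58
Best: $66.

$66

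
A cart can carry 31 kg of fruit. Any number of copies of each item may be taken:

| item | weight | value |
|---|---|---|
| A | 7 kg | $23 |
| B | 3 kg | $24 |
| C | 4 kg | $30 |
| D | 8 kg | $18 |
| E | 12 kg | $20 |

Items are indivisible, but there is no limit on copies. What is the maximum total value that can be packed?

$246

Best value-per-unit is B at 24/3; filling with it alone gives 10×24 = 240.
Optimal mix: 9×B + 1×C → weight 31, value 246.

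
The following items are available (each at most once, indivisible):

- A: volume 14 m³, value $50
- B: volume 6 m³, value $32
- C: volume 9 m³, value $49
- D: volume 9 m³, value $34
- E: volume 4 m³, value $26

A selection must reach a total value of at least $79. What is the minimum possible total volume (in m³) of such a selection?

15

Subsets with value ≥ 79, sorted by total volume:
- B+C: volume 15, value 81
- C+D: volume 18, value 83
- B+C+E: volume 19, value 107
Minimum volume: 15 m³.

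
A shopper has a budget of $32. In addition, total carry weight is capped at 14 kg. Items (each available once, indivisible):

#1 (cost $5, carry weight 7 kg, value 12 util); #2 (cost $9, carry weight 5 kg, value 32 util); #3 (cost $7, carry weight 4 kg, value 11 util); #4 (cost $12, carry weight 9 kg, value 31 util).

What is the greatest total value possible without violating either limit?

63 util

Feasible sets respecting both limits:
- #2+#4: cost 21, carry weight 14, value 63
- #1+#2: cost 14, carry weight 12, value 44
- #2+#3: cost 16, carry weight 9, value 43
- #3+#4: cost 19, carry weight 13, value 42
Best: 63 util.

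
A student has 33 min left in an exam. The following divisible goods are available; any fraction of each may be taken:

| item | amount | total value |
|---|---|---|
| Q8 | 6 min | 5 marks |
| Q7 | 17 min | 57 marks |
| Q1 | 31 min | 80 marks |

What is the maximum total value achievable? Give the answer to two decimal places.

98.29

Take in order of value per unit:
- Q7 (57/17 per unit): all 17 → value 57, running total 57.00
- Q1 (80/31 per unit): 16 of 31 → value 16×80/31 = 41.2903, running total 98.29
Total 98.29.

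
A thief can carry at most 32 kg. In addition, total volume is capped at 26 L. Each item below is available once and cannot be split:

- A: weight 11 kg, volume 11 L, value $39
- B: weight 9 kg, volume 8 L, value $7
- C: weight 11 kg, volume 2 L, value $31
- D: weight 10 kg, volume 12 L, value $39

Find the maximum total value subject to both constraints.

$109

Feasible sets respecting both limits:
- A+C+D: weight 32, volume 25, value 109
- A+D: weight 21, volume 23, value 78
- A+B+C: weight 31, volume 21, value 77
Best: $109.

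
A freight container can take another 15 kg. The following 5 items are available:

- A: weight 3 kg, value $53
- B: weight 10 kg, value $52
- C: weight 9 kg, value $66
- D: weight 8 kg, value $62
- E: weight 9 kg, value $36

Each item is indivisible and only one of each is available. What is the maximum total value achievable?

Check high-value combinations within 15 kg:
- A+C: weight 3+9=12, value 53+66=119
- A+D: weight 3+8=11, value 53+62=115
- A+B: weight 3+10=13, value 53+52=105
- A+E: weight 3+9=12, value 53+36=89
- C: weight 9, value 66
Best: $119.

$119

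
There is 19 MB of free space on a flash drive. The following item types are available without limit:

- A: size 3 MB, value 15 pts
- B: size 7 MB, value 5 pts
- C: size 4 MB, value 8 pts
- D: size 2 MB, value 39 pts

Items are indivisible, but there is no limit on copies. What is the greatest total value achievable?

351 pts

Best value-per-unit is D at 39/2, and filling with it alone uses size 9×2=18. No mix of the others beats 9×39 = 351.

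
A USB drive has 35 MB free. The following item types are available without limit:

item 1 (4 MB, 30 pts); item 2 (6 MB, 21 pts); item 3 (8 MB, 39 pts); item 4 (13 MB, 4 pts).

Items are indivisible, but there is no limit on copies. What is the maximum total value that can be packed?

240 pts

Best value-per-unit is item 1 at 30/4, and filling with it alone uses size 8×4=32. No mix of the others beats 8×30 = 240.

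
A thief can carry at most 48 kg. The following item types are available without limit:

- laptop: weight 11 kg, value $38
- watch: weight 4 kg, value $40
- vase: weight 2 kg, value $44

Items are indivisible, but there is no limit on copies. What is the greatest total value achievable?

$1056

Best value-per-unit is vase at 44/2, and filling with it alone uses weight 24×2=48. No mix of the others beats 24×44 = 1056.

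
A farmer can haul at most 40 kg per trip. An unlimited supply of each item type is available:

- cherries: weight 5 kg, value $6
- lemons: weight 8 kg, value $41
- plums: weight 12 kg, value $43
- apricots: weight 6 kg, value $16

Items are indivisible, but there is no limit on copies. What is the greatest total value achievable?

Best value-per-unit is lemons at 41/8, and filling with it alone uses weight 5×8=40. No mix of the others beats 5×41 = 205.

$205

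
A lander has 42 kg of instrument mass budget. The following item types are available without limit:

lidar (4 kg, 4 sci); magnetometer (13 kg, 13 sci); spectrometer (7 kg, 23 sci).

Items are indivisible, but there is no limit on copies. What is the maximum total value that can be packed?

138 sci

Best value-per-unit is spectrometer at 23/7, and filling with it alone uses mass 6×7=42. No mix of the others beats 6×23 = 138.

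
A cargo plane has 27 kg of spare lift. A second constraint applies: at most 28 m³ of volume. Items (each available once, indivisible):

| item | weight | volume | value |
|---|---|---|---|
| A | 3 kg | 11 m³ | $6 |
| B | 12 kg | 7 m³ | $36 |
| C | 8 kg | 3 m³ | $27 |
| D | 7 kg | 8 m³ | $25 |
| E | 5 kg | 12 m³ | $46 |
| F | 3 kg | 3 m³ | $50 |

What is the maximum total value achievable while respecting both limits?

Feasible sets respecting both limits:
- C+D+E+F: weight 23, volume 26, value 148
- B+E+F: weight 20, volume 22, value 132
- C+E+F: weight 16, volume 18, value 123
Best: $148.

$148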